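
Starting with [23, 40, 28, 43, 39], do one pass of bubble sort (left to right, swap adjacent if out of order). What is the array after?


After one pass: [23, 28, 40, 39, 43]


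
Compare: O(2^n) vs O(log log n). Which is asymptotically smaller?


double-logarithmic grows slower than exponential
O(log log n) is asymptotically smaller; O(2^n) grows faster


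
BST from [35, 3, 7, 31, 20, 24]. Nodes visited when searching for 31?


BST root = 35
Search for 31: compare at each node
Path: [35, 3, 7, 31]


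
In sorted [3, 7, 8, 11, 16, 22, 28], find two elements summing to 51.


Two pointers: lo=0, hi=6
No pair sums to 51


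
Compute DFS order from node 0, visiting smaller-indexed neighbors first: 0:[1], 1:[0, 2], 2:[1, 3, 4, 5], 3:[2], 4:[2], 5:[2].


DFS stack-based: start with [0]
Visit order: [0, 1, 2, 3, 4, 5]


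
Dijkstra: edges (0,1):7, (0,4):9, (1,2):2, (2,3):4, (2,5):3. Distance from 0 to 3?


Dijkstra from 0:
Distances: {0: 0, 1: 7, 2: 9, 3: 13, 4: 9, 5: 12}
Shortest distance to 3 = 13, path = [0, 1, 2, 3]


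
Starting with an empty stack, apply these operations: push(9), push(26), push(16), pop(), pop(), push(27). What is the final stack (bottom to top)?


push(9) -> [9]
push(26) -> [9, 26]
push(16) -> [9, 26, 16]
pop() returns 16 -> [9, 26]
pop() returns 26 -> [9]
push(27) -> [9, 27]
Final stack (bottom to top): [9, 27]


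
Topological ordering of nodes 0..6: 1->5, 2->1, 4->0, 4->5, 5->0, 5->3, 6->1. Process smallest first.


Kahn's algorithm, process smallest node first
Order: [2, 4, 6, 1, 5, 0, 3]


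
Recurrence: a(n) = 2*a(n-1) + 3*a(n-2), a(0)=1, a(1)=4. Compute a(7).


Build bottom-up:
...a(5)=304, a(6)=911, a(7)=2*911+3*304=2734


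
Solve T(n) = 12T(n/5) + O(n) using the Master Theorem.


a=12, b=5, c=1. log_5(12)=1.544 > c=1. Case 1: O(n^log_b(a)) = O(n^1.544)
Complexity: O(n^1.544)


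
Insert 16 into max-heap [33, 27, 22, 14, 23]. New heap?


Append 16: [33, 27, 22, 14, 23, 16]
Bubble up: no swaps needed
Result: [33, 27, 22, 14, 23, 16]


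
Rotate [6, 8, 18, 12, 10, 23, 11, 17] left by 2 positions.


Left rotate by 2: [18, 12, 10, 23, 11, 17, 6, 8]


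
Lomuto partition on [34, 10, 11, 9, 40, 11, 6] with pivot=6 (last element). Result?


Elements <= 6 go left of pivot.
Result: [6, 10, 11, 9, 40, 11, 34], pivot at index 0


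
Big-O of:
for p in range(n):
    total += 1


Per nesting level: O(n) = O(n)
Complexity: O(n)


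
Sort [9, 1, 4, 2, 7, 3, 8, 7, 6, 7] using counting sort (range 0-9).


Count array: [0, 1, 1, 1, 1, 0, 1, 3, 1, 1]
Reconstruct: [1, 2, 3, 4, 6, 7, 7, 7, 8, 9]


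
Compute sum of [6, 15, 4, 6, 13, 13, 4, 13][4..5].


Prefix sums: [0, 6, 21, 25, 31, 44, 57, 61, 74]
Sum[4..5] = prefix[6] - prefix[4] = 57 - 31 = 26


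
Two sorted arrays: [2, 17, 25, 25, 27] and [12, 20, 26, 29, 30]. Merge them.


Compare heads, take smaller each step.
Merged: [2, 12, 17, 20, 25, 25, 26, 27, 29, 30]


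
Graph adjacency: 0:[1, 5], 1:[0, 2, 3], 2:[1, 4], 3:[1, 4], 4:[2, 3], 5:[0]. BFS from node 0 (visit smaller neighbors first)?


BFS queue: start with [0]
Visit order: [0, 1, 5, 2, 3, 4]


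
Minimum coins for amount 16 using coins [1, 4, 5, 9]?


dp[0]=0; dp[i]=1+min(dp[i-c] for c in coins)
...dp[11]=3, dp[12]=3, dp[13]=2, dp[14]=2, dp[15]=3, dp[16]=4
Minimum coins for 16 = 4


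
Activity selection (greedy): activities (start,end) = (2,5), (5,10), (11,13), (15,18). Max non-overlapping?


Greedy: pick earliest-ending, then skip overlaps.
Selected (4 activities): [(2, 5), (5, 10), (11, 13), (15, 18)]


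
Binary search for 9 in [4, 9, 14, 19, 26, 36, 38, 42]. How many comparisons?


Search for 9:
[0,7] mid=3 arr[3]=19
[0,2] mid=1 arr[1]=9
Total: 2 comparisons


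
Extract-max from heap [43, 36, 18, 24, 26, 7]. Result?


Max = 43
Replace root with last, heapify down
Resulting heap: [36, 26, 18, 24, 7]


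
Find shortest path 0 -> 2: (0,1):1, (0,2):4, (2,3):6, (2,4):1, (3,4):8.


Dijkstra from 0:
Distances: {0: 0, 1: 1, 2: 4, 3: 10, 4: 5}
Shortest distance to 2 = 4, path = [0, 2]


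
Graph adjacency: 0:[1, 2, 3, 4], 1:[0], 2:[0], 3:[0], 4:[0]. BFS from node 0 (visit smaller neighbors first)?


BFS queue: start with [0]
Visit order: [0, 1, 2, 3, 4]


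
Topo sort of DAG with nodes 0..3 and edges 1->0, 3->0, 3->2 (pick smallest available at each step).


Kahn's algorithm, process smallest node first
Order: [1, 3, 0, 2]


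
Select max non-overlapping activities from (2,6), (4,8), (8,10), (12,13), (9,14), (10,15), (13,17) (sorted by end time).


Greedy: pick earliest-ending, then skip overlaps.
Selected (4 activities): [(2, 6), (8, 10), (12, 13), (13, 17)]


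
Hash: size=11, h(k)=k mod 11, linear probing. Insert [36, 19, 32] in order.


Insertions: 36->slot 3; 19->slot 8; 32->slot 10
Table: [None, None, None, 36, None, None, None, None, 19, None, 32]


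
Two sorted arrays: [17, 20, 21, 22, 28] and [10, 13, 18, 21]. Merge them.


Compare heads, take smaller each step.
Merged: [10, 13, 17, 18, 20, 21, 21, 22, 28]


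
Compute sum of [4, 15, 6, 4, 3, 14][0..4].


Prefix sums: [0, 4, 19, 25, 29, 32, 46]
Sum[0..4] = prefix[5] - prefix[0] = 32 - 0 = 32


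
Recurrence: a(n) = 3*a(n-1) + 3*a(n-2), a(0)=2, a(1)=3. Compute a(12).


Build bottom-up:
...a(10)=613575, a(11)=2326239, a(12)=3*2326239+3*613575=8819442


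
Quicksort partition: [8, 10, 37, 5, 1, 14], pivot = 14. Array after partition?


Elements <= 14 go left of pivot.
Result: [8, 10, 5, 1, 14, 37], pivot at index 4


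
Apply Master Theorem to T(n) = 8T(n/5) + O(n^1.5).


a=8, b=5, c=1.5. log_5(8)=1.292 < c=1.5. Case 3: O(n^c) = O(n^1.500)
Complexity: O(n^1.500)


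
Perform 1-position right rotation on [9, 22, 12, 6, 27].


Right rotate by 1: [27, 9, 22, 12, 6]


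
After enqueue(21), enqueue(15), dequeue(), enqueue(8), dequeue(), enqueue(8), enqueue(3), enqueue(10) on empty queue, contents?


enqueue(21) -> [21]
enqueue(15) -> [21, 15]
dequeue() returns 21 -> [15]
enqueue(8) -> [15, 8]
dequeue() returns 15 -> [8]
enqueue(8) -> [8, 8]
enqueue(3) -> [8, 8, 3]
enqueue(10) -> [8, 8, 3, 10]
Final queue (front to back): [8, 8, 3, 10]


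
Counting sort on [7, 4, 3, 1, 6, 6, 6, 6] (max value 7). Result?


Count array: [0, 1, 0, 1, 1, 0, 4, 1]
Reconstruct: [1, 3, 4, 6, 6, 6, 6, 7]


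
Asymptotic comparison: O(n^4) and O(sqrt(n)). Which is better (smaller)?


sublinear grows slower than quartic
O(sqrt(n)) is asymptotically smaller; O(n^4) grows faster


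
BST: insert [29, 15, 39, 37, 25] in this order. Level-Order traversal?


Root = 29; build tree by BST insertion.
Level-Order traversal: [29, 15, 39, 25, 37]


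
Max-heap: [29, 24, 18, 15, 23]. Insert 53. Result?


Append 53: [29, 24, 18, 15, 23, 53]
Bubble up: swap idx 5(53) with idx 2(18); swap idx 2(53) with idx 0(29)
Result: [53, 24, 29, 15, 23, 18]


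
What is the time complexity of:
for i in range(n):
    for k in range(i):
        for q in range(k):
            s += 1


Per nesting level: O(n) * O(n) [triangular over i] * O(n) [triangular over k] = O(n^3)
Complexity: O(n^3)


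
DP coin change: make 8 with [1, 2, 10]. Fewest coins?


dp[0]=0; dp[i]=1+min(dp[i-c] for c in coins)
...dp[3]=2, dp[4]=2, dp[5]=3, dp[6]=3, dp[7]=4, dp[8]=4
Minimum coins for 8 = 4


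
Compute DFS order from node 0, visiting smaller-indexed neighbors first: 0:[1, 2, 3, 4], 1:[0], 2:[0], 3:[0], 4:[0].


DFS stack-based: start with [0]
Visit order: [0, 1, 2, 3, 4]


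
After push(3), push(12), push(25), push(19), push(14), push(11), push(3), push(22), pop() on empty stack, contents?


push(3) -> [3]
push(12) -> [3, 12]
push(25) -> [3, 12, 25]
push(19) -> [3, 12, 25, 19]
push(14) -> [3, 12, 25, 19, 14]
push(11) -> [3, 12, 25, 19, 14, 11]
push(3) -> [3, 12, 25, 19, 14, 11, 3]
push(22) -> [3, 12, 25, 19, 14, 11, 3, 22]
pop() returns 22 -> [3, 12, 25, 19, 14, 11, 3]
Final stack (bottom to top): [3, 12, 25, 19, 14, 11, 3]


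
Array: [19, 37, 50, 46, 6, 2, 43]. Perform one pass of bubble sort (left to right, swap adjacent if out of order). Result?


After one pass: [19, 37, 46, 6, 2, 43, 50]


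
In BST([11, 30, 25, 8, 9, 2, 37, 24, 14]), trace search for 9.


BST root = 11
Search for 9: compare at each node
Path: [11, 8, 9]


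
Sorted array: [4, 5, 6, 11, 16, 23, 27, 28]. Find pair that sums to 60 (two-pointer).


Two pointers: lo=0, hi=7
No pair sums to 60


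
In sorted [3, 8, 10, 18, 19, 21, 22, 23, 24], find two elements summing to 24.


Two pointers: lo=0, hi=8
Found pair: (3, 21) summing to 24


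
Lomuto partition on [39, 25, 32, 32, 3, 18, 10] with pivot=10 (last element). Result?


Elements <= 10 go left of pivot.
Result: [3, 10, 32, 32, 39, 18, 25], pivot at index 1


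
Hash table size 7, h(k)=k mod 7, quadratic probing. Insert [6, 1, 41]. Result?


Insertions: 6->slot 6; 1->slot 1; 41->slot 0
Table: [41, 1, None, None, None, None, 6]


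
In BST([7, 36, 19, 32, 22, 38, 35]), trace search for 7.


BST root = 7
Search for 7: compare at each node
Path: [7]


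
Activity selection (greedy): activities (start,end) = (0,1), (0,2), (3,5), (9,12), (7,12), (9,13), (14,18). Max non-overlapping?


Greedy: pick earliest-ending, then skip overlaps.
Selected (4 activities): [(0, 1), (3, 5), (9, 12), (14, 18)]


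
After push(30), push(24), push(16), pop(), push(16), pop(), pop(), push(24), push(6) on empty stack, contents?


push(30) -> [30]
push(24) -> [30, 24]
push(16) -> [30, 24, 16]
pop() returns 16 -> [30, 24]
push(16) -> [30, 24, 16]
pop() returns 16 -> [30, 24]
pop() returns 24 -> [30]
push(24) -> [30, 24]
push(6) -> [30, 24, 6]
Final stack (bottom to top): [30, 24, 6]


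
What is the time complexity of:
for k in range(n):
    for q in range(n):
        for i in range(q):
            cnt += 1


Per nesting level: O(n) * O(n) * O(n) [triangular over q] = O(n^3)
Complexity: O(n^3)


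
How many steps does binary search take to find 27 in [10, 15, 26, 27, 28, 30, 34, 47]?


Search for 27:
[0,7] mid=3 arr[3]=27
Total: 1 comparisons


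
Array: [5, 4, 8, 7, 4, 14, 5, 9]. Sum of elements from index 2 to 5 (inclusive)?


Prefix sums: [0, 5, 9, 17, 24, 28, 42, 47, 56]
Sum[2..5] = prefix[6] - prefix[2] = 42 - 9 = 33


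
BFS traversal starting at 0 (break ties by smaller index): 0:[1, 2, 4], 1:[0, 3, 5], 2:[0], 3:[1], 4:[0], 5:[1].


BFS queue: start with [0]
Visit order: [0, 1, 2, 4, 3, 5]


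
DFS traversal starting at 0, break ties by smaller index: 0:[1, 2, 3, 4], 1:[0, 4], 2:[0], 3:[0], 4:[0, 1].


DFS stack-based: start with [0]
Visit order: [0, 1, 4, 2, 3]


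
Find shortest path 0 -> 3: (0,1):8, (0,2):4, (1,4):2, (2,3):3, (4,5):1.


Dijkstra from 0:
Distances: {0: 0, 1: 8, 2: 4, 3: 7, 4: 10, 5: 11}
Shortest distance to 3 = 7, path = [0, 2, 3]


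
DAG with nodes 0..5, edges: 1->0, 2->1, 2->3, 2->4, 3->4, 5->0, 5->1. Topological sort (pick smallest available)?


Kahn's algorithm, process smallest node first
Order: [2, 3, 4, 5, 1, 0]


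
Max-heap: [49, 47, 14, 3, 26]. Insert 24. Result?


Append 24: [49, 47, 14, 3, 26, 24]
Bubble up: swap idx 5(24) with idx 2(14)
Result: [49, 47, 24, 3, 26, 14]


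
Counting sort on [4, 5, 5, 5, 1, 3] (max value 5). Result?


Count array: [0, 1, 0, 1, 1, 3]
Reconstruct: [1, 3, 4, 5, 5, 5]


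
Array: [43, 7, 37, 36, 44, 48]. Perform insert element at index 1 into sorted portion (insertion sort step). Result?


After one pass: [7, 43, 37, 36, 44, 48]


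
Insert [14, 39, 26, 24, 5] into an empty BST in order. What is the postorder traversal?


Root = 14; build tree by BST insertion.
Postorder traversal: [5, 24, 26, 39, 14]


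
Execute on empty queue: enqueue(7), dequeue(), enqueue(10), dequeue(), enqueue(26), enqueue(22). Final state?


enqueue(7) -> [7]
dequeue() returns 7 -> []
enqueue(10) -> [10]
dequeue() returns 10 -> []
enqueue(26) -> [26]
enqueue(22) -> [26, 22]
Final queue (front to back): [26, 22]


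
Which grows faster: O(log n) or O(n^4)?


logarithmic grows slower than quartic
O(log n) is asymptotically smaller; O(n^4) grows faster


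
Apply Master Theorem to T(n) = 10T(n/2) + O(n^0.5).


a=10, b=2, c=0.5. log_2(10)=3.322 > c=0.5. Case 1: O(n^log_b(a)) = O(n^3.322)
Complexity: O(n^3.322)


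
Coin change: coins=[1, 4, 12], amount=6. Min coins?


dp[0]=0; dp[i]=1+min(dp[i-c] for c in coins)
...dp[1]=1, dp[2]=2, dp[3]=3, dp[4]=1, dp[5]=2, dp[6]=3
Minimum coins for 6 = 3


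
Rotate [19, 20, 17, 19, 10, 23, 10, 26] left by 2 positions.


Left rotate by 2: [17, 19, 10, 23, 10, 26, 19, 20]


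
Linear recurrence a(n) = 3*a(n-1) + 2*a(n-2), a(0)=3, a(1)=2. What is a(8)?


Build bottom-up:
...a(6)=1824, a(7)=6496, a(8)=3*6496+2*1824=23136


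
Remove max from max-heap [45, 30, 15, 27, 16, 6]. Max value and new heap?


Max = 45
Replace root with last, heapify down
Resulting heap: [30, 27, 15, 6, 16]


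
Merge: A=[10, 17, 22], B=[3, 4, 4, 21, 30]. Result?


Compare heads, take smaller each step.
Merged: [3, 4, 4, 10, 17, 21, 22, 30]


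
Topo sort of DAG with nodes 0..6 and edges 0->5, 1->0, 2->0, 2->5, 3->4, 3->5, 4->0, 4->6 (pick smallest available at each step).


Kahn's algorithm, process smallest node first
Order: [1, 2, 3, 4, 0, 5, 6]


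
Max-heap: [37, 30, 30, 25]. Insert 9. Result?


Append 9: [37, 30, 30, 25, 9]
Bubble up: no swaps needed
Result: [37, 30, 30, 25, 9]


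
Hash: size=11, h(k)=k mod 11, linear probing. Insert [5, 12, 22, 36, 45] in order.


Insertions: 5->slot 5; 12->slot 1; 22->slot 0; 36->slot 3; 45->slot 2
Table: [22, 12, 45, 36, None, 5, None, None, None, None, None]


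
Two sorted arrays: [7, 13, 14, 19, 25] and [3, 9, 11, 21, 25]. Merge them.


Compare heads, take smaller each step.
Merged: [3, 7, 9, 11, 13, 14, 19, 21, 25, 25]


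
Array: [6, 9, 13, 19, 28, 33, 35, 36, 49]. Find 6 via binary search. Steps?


Search for 6:
[0,8] mid=4 arr[4]=28
[0,3] mid=1 arr[1]=9
[0,0] mid=0 arr[0]=6
Total: 3 comparisons


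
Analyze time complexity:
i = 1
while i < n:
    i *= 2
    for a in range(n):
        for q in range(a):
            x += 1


Per nesting level: O(log n) * O(n) * O(n) [triangular over a] = O(n^2 log n)
Complexity: O(n^2 log n)


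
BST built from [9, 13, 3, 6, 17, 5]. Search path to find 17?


BST root = 9
Search for 17: compare at each node
Path: [9, 13, 17]


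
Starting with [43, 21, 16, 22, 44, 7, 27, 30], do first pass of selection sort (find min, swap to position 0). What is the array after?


After one pass: [7, 21, 16, 22, 44, 43, 27, 30]


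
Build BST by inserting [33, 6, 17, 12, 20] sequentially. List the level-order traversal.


Root = 33; build tree by BST insertion.
Level-Order traversal: [33, 6, 17, 12, 20]


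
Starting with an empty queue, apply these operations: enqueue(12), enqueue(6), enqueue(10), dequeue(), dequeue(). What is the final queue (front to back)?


enqueue(12) -> [12]
enqueue(6) -> [12, 6]
enqueue(10) -> [12, 6, 10]
dequeue() returns 12 -> [6, 10]
dequeue() returns 6 -> [10]
Final queue (front to back): [10]


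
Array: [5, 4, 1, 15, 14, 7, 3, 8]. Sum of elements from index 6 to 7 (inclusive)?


Prefix sums: [0, 5, 9, 10, 25, 39, 46, 49, 57]
Sum[6..7] = prefix[8] - prefix[6] = 57 - 46 = 11


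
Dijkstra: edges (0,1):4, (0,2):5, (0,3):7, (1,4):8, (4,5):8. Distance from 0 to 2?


Dijkstra from 0:
Distances: {0: 0, 1: 4, 2: 5, 3: 7, 4: 12, 5: 20}
Shortest distance to 2 = 5, path = [0, 2]


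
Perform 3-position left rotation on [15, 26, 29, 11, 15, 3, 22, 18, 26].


Left rotate by 3: [11, 15, 3, 22, 18, 26, 15, 26, 29]


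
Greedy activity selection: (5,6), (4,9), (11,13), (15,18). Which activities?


Greedy: pick earliest-ending, then skip overlaps.
Selected (3 activities): [(5, 6), (11, 13), (15, 18)]


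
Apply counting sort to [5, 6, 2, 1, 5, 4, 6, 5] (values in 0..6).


Count array: [0, 1, 1, 0, 1, 3, 2]
Reconstruct: [1, 2, 4, 5, 5, 5, 6, 6]


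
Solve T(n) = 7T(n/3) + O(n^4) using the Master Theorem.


a=7, b=3, c=4. log_3(7)=1.771 < c=4. Case 3: O(n^c) = O(n^4)
Complexity: O(n^4)


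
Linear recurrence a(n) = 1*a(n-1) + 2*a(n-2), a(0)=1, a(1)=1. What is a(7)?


Build bottom-up:
...a(5)=21, a(6)=43, a(7)=1*43+2*21=85


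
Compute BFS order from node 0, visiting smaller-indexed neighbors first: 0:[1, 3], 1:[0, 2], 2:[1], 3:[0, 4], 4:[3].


BFS queue: start with [0]
Visit order: [0, 1, 3, 2, 4]


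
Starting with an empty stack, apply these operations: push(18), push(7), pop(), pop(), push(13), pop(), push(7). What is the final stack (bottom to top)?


push(18) -> [18]
push(7) -> [18, 7]
pop() returns 7 -> [18]
pop() returns 18 -> []
push(13) -> [13]
pop() returns 13 -> []
push(7) -> [7]
Final stack (bottom to top): [7]


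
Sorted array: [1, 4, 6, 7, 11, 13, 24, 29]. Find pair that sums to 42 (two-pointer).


Two pointers: lo=0, hi=7
Found pair: (13, 29) summing to 42


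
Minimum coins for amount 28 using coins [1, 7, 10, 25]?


dp[0]=0; dp[i]=1+min(dp[i-c] for c in coins)
...dp[23]=5, dp[24]=3, dp[25]=1, dp[26]=2, dp[27]=3, dp[28]=4
Minimum coins for 28 = 4


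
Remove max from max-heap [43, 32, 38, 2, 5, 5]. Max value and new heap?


Max = 43
Replace root with last, heapify down
Resulting heap: [38, 32, 5, 2, 5]


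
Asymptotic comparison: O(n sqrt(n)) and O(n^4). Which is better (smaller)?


n^1.5 grows slower than quartic
O(n sqrt(n)) is asymptotically smaller; O(n^4) grows faster


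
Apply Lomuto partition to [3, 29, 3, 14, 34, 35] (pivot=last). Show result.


Elements <= 35 go left of pivot.
Result: [3, 29, 3, 14, 34, 35], pivot at index 5


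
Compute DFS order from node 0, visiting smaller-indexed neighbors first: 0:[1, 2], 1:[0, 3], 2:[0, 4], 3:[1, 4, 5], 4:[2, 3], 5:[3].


DFS stack-based: start with [0]
Visit order: [0, 1, 3, 4, 2, 5]


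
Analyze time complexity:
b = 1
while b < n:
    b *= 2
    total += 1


Per nesting level: O(log n) = O(log n)
Complexity: O(log n)


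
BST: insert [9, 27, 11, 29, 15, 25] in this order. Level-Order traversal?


Root = 9; build tree by BST insertion.
Level-Order traversal: [9, 27, 11, 29, 15, 25]


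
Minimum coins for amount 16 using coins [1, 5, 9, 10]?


dp[0]=0; dp[i]=1+min(dp[i-c] for c in coins)
...dp[11]=2, dp[12]=3, dp[13]=4, dp[14]=2, dp[15]=2, dp[16]=3
Minimum coins for 16 = 3


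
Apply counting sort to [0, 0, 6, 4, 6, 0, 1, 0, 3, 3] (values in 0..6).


Count array: [4, 1, 0, 2, 1, 0, 2]
Reconstruct: [0, 0, 0, 0, 1, 3, 3, 4, 6, 6]


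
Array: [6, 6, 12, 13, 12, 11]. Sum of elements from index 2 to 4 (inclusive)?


Prefix sums: [0, 6, 12, 24, 37, 49, 60]
Sum[2..4] = prefix[5] - prefix[2] = 49 - 12 = 37


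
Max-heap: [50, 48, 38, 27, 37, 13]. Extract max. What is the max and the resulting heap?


Max = 50
Replace root with last, heapify down
Resulting heap: [48, 37, 38, 27, 13]


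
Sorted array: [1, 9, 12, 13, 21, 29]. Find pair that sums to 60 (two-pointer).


Two pointers: lo=0, hi=5
No pair sums to 60


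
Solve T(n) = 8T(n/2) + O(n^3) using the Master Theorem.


a=8, b=2, c=3. log_2(8)=3 = c=3. Case 2: O(n^c log n) = O(n^3 log n)
Complexity: O(n^3 log n)


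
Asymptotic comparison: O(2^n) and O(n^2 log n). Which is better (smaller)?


n^2 log n grows slower than exponential
O(n^2 log n) is asymptotically smaller; O(2^n) grows faster


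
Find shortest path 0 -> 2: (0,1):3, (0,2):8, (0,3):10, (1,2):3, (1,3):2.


Dijkstra from 0:
Distances: {0: 0, 1: 3, 2: 6, 3: 5}
Shortest distance to 2 = 6, path = [0, 1, 2]


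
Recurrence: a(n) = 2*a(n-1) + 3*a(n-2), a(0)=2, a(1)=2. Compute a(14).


Build bottom-up:
...a(12)=531442, a(13)=1594322, a(14)=2*1594322+3*531442=4782970


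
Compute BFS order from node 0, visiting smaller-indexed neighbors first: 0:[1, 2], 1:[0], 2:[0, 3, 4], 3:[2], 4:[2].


BFS queue: start with [0]
Visit order: [0, 1, 2, 3, 4]


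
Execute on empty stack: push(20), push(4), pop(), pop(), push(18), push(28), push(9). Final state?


push(20) -> [20]
push(4) -> [20, 4]
pop() returns 4 -> [20]
pop() returns 20 -> []
push(18) -> [18]
push(28) -> [18, 28]
push(9) -> [18, 28, 9]
Final stack (bottom to top): [18, 28, 9]


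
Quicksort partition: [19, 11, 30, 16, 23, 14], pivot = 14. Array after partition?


Elements <= 14 go left of pivot.
Result: [11, 14, 30, 16, 23, 19], pivot at index 1


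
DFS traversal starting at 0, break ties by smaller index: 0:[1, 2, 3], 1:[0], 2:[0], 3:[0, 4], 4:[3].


DFS stack-based: start with [0]
Visit order: [0, 1, 2, 3, 4]


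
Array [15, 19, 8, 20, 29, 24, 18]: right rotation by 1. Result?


Right rotate by 1: [18, 15, 19, 8, 20, 29, 24]


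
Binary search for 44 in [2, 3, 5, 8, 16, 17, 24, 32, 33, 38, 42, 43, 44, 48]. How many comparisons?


Search for 44:
[0,13] mid=6 arr[6]=24
[7,13] mid=10 arr[10]=42
[11,13] mid=12 arr[12]=44
Total: 3 comparisons


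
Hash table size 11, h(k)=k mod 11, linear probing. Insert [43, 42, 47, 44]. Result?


Insertions: 43->slot 10; 42->slot 9; 47->slot 3; 44->slot 0
Table: [44, None, None, 47, None, None, None, None, None, 42, 43]


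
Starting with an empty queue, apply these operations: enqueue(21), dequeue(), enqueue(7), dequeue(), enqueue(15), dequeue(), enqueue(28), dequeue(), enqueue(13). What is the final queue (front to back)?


enqueue(21) -> [21]
dequeue() returns 21 -> []
enqueue(7) -> [7]
dequeue() returns 7 -> []
enqueue(15) -> [15]
dequeue() returns 15 -> []
enqueue(28) -> [28]
dequeue() returns 28 -> []
enqueue(13) -> [13]
Final queue (front to back): [13]


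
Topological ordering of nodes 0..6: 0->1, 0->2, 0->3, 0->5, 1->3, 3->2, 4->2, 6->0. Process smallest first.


Kahn's algorithm, process smallest node first
Order: [4, 6, 0, 1, 3, 2, 5]


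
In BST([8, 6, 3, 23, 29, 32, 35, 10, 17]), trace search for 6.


BST root = 8
Search for 6: compare at each node
Path: [8, 6]


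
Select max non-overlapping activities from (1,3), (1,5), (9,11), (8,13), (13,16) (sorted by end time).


Greedy: pick earliest-ending, then skip overlaps.
Selected (3 activities): [(1, 3), (9, 11), (13, 16)]


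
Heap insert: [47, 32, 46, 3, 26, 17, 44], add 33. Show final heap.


Append 33: [47, 32, 46, 3, 26, 17, 44, 33]
Bubble up: swap idx 7(33) with idx 3(3); swap idx 3(33) with idx 1(32)
Result: [47, 33, 46, 32, 26, 17, 44, 3]


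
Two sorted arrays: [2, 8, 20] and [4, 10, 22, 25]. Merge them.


Compare heads, take smaller each step.
Merged: [2, 4, 8, 10, 20, 22, 25]


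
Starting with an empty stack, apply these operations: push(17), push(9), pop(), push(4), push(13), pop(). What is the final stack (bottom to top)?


push(17) -> [17]
push(9) -> [17, 9]
pop() returns 9 -> [17]
push(4) -> [17, 4]
push(13) -> [17, 4, 13]
pop() returns 13 -> [17, 4]
Final stack (bottom to top): [17, 4]


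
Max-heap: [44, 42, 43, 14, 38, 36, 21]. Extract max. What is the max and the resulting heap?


Max = 44
Replace root with last, heapify down
Resulting heap: [43, 42, 36, 14, 38, 21]


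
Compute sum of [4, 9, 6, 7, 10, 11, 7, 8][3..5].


Prefix sums: [0, 4, 13, 19, 26, 36, 47, 54, 62]
Sum[3..5] = prefix[6] - prefix[3] = 47 - 19 = 28


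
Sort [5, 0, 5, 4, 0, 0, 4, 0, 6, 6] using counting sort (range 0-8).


Count array: [4, 0, 0, 0, 2, 2, 2, 0, 0]
Reconstruct: [0, 0, 0, 0, 4, 4, 5, 5, 6, 6]


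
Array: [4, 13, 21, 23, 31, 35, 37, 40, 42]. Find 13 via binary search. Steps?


Search for 13:
[0,8] mid=4 arr[4]=31
[0,3] mid=1 arr[1]=13
Total: 2 comparisons


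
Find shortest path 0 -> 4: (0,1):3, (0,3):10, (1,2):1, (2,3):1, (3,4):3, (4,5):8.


Dijkstra from 0:
Distances: {0: 0, 1: 3, 2: 4, 3: 5, 4: 8, 5: 16}
Shortest distance to 4 = 8, path = [0, 1, 2, 3, 4]


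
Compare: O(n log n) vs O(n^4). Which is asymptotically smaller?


linearithmic grows slower than quartic
O(n log n) is asymptotically smaller; O(n^4) grows faster


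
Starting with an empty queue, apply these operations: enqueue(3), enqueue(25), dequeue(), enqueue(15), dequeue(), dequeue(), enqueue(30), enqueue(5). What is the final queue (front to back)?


enqueue(3) -> [3]
enqueue(25) -> [3, 25]
dequeue() returns 3 -> [25]
enqueue(15) -> [25, 15]
dequeue() returns 25 -> [15]
dequeue() returns 15 -> []
enqueue(30) -> [30]
enqueue(5) -> [30, 5]
Final queue (front to back): [30, 5]


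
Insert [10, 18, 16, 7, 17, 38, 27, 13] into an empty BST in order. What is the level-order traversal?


Root = 10; build tree by BST insertion.
Level-Order traversal: [10, 7, 18, 16, 38, 13, 17, 27]


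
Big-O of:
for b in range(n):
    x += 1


Per nesting level: O(n) = O(n)
Complexity: O(n)


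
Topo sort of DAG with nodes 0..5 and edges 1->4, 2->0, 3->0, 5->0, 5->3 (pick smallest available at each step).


Kahn's algorithm, process smallest node first
Order: [1, 2, 4, 5, 3, 0]


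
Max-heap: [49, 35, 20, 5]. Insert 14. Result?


Append 14: [49, 35, 20, 5, 14]
Bubble up: no swaps needed
Result: [49, 35, 20, 5, 14]


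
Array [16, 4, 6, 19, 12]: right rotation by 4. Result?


Right rotate by 4: [4, 6, 19, 12, 16]


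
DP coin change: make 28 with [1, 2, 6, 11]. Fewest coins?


dp[0]=0; dp[i]=1+min(dp[i-c] for c in coins)
...dp[23]=3, dp[24]=3, dp[25]=4, dp[26]=4, dp[27]=5, dp[28]=3
Minimum coins for 28 = 3


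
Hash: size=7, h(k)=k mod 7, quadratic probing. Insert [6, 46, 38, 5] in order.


Insertions: 6->slot 6; 46->slot 4; 38->slot 3; 5->slot 5
Table: [None, None, None, 38, 46, 5, 6]


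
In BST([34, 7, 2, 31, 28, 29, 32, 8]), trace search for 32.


BST root = 34
Search for 32: compare at each node
Path: [34, 7, 31, 32]


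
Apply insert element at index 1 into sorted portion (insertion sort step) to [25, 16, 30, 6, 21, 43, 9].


After one pass: [16, 25, 30, 6, 21, 43, 9]


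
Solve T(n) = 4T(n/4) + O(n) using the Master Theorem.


a=4, b=4, c=1. log_4(4)=1 = c=1. Case 2: O(n^c log n) = O(n log n)
Complexity: O(n log n)


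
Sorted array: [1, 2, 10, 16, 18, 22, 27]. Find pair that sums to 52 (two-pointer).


Two pointers: lo=0, hi=6
No pair sums to 52


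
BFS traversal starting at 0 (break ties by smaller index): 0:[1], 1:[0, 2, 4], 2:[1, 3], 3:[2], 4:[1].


BFS queue: start with [0]
Visit order: [0, 1, 2, 4, 3]


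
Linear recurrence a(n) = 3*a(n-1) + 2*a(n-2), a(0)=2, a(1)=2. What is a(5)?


Build bottom-up:
...a(3)=34, a(4)=122, a(5)=3*122+2*34=434


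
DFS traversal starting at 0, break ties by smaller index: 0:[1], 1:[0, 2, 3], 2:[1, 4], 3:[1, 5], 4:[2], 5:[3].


DFS stack-based: start with [0]
Visit order: [0, 1, 2, 4, 3, 5]


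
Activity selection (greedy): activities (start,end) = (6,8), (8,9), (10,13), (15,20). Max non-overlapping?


Greedy: pick earliest-ending, then skip overlaps.
Selected (4 activities): [(6, 8), (8, 9), (10, 13), (15, 20)]


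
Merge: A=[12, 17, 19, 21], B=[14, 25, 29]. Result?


Compare heads, take smaller each step.
Merged: [12, 14, 17, 19, 21, 25, 29]


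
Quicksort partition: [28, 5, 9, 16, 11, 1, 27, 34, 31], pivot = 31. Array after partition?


Elements <= 31 go left of pivot.
Result: [28, 5, 9, 16, 11, 1, 27, 31, 34], pivot at index 7


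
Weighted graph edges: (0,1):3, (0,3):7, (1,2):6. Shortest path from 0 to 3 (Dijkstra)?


Dijkstra from 0:
Distances: {0: 0, 1: 3, 2: 9, 3: 7}
Shortest distance to 3 = 7, path = [0, 3]


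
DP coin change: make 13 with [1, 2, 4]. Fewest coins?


dp[0]=0; dp[i]=1+min(dp[i-c] for c in coins)
...dp[8]=2, dp[9]=3, dp[10]=3, dp[11]=4, dp[12]=3, dp[13]=4
Minimum coins for 13 = 4


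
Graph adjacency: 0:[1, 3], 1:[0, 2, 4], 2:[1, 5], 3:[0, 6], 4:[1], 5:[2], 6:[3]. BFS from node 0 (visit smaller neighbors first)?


BFS queue: start with [0]
Visit order: [0, 1, 3, 2, 4, 6, 5]


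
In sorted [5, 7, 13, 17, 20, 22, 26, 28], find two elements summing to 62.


Two pointers: lo=0, hi=7
No pair sums to 62


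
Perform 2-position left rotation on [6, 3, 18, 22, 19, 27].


Left rotate by 2: [18, 22, 19, 27, 6, 3]


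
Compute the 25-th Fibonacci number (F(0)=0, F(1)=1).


F(n)=F(n-1)+F(n-2)
...F(23)=28657, F(24)=46368, F(25)=75025


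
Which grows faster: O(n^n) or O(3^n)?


exponential (base 3) grows slower than n^n
O(3^n) is asymptotically smaller; O(n^n) grows faster


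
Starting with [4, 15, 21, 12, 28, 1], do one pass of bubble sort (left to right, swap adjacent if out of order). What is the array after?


After one pass: [4, 15, 12, 21, 1, 28]


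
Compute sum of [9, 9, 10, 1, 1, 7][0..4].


Prefix sums: [0, 9, 18, 28, 29, 30, 37]
Sum[0..4] = prefix[5] - prefix[0] = 30 - 0 = 30


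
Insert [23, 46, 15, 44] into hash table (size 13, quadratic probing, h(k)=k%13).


Insertions: 23->slot 10; 46->slot 7; 15->slot 2; 44->slot 5
Table: [None, None, 15, None, None, 44, None, 46, None, None, 23, None, None]


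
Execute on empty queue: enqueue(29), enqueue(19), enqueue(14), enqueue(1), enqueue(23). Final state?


enqueue(29) -> [29]
enqueue(19) -> [29, 19]
enqueue(14) -> [29, 19, 14]
enqueue(1) -> [29, 19, 14, 1]
enqueue(23) -> [29, 19, 14, 1, 23]
Final queue (front to back): [29, 19, 14, 1, 23]


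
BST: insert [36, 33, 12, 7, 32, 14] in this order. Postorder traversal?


Root = 36; build tree by BST insertion.
Postorder traversal: [7, 14, 32, 12, 33, 36]


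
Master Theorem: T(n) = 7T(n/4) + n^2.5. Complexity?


a=7, b=4, c=2.5. log_4(7)=1.404 < c=2.5. Case 3: O(n^c) = O(n^2.500)
Complexity: O(n^2.500)


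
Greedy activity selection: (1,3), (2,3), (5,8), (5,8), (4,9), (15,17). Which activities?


Greedy: pick earliest-ending, then skip overlaps.
Selected (3 activities): [(1, 3), (5, 8), (15, 17)]


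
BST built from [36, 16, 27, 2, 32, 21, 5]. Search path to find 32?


BST root = 36
Search for 32: compare at each node
Path: [36, 16, 27, 32]


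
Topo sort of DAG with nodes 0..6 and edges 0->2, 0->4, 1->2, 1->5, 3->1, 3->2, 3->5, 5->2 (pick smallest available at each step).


Kahn's algorithm, process smallest node first
Order: [0, 3, 1, 4, 5, 2, 6]


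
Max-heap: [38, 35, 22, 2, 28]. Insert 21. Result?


Append 21: [38, 35, 22, 2, 28, 21]
Bubble up: no swaps needed
Result: [38, 35, 22, 2, 28, 21]


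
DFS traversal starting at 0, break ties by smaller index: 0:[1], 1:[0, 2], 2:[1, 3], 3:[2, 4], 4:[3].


DFS stack-based: start with [0]
Visit order: [0, 1, 2, 3, 4]


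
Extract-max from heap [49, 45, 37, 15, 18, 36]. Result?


Max = 49
Replace root with last, heapify down
Resulting heap: [45, 36, 37, 15, 18]


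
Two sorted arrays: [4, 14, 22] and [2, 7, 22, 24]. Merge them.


Compare heads, take smaller each step.
Merged: [2, 4, 7, 14, 22, 22, 24]


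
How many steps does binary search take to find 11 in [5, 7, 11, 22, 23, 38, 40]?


Search for 11:
[0,6] mid=3 arr[3]=22
[0,2] mid=1 arr[1]=7
[2,2] mid=2 arr[2]=11
Total: 3 comparisons


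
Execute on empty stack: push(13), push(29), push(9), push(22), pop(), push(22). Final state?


push(13) -> [13]
push(29) -> [13, 29]
push(9) -> [13, 29, 9]
push(22) -> [13, 29, 9, 22]
pop() returns 22 -> [13, 29, 9]
push(22) -> [13, 29, 9, 22]
Final stack (bottom to top): [13, 29, 9, 22]


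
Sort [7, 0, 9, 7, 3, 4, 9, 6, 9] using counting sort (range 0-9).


Count array: [1, 0, 0, 1, 1, 0, 1, 2, 0, 3]
Reconstruct: [0, 3, 4, 6, 7, 7, 9, 9, 9]


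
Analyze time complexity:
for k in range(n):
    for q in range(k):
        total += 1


Per nesting level: O(n) * O(n) [triangular over k] = O(n^2)
Complexity: O(n^2)


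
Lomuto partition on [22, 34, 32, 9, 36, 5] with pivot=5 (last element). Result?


Elements <= 5 go left of pivot.
Result: [5, 34, 32, 9, 36, 22], pivot at index 0


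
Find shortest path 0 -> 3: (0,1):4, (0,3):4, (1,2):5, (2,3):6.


Dijkstra from 0:
Distances: {0: 0, 1: 4, 2: 9, 3: 4}
Shortest distance to 3 = 4, path = [0, 3]


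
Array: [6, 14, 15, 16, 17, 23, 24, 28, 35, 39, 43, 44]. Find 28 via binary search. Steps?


Search for 28:
[0,11] mid=5 arr[5]=23
[6,11] mid=8 arr[8]=35
[6,7] mid=6 arr[6]=24
[7,7] mid=7 arr[7]=28
Total: 4 comparisons


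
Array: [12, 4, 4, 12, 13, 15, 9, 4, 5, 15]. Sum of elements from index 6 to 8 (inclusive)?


Prefix sums: [0, 12, 16, 20, 32, 45, 60, 69, 73, 78, 93]
Sum[6..8] = prefix[9] - prefix[6] = 78 - 60 = 18


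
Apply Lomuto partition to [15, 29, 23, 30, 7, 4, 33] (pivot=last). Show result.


Elements <= 33 go left of pivot.
Result: [15, 29, 23, 30, 7, 4, 33], pivot at index 6


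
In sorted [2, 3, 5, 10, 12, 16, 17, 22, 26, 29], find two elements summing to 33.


Two pointers: lo=0, hi=9
Found pair: (16, 17) summing to 33


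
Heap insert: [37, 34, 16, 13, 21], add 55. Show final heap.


Append 55: [37, 34, 16, 13, 21, 55]
Bubble up: swap idx 5(55) with idx 2(16); swap idx 2(55) with idx 0(37)
Result: [55, 34, 37, 13, 21, 16]


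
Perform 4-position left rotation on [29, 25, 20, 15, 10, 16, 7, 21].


Left rotate by 4: [10, 16, 7, 21, 29, 25, 20, 15]


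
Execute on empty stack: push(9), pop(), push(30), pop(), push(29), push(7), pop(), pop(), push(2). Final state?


push(9) -> [9]
pop() returns 9 -> []
push(30) -> [30]
pop() returns 30 -> []
push(29) -> [29]
push(7) -> [29, 7]
pop() returns 7 -> [29]
pop() returns 29 -> []
push(2) -> [2]
Final stack (bottom to top): [2]


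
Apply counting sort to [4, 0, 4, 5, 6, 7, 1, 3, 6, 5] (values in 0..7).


Count array: [1, 1, 0, 1, 2, 2, 2, 1]
Reconstruct: [0, 1, 3, 4, 4, 5, 5, 6, 6, 7]


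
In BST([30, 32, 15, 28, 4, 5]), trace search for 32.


BST root = 30
Search for 32: compare at each node
Path: [30, 32]


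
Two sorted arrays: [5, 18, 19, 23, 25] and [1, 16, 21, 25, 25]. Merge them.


Compare heads, take smaller each step.
Merged: [1, 5, 16, 18, 19, 21, 23, 25, 25, 25]


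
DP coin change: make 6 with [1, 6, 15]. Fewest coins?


dp[0]=0; dp[i]=1+min(dp[i-c] for c in coins)
...dp[1]=1, dp[2]=2, dp[3]=3, dp[4]=4, dp[5]=5, dp[6]=1
Minimum coins for 6 = 1


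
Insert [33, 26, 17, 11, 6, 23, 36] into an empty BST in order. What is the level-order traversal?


Root = 33; build tree by BST insertion.
Level-Order traversal: [33, 26, 36, 17, 11, 23, 6]


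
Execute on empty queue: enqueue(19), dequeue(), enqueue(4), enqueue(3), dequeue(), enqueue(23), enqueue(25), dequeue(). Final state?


enqueue(19) -> [19]
dequeue() returns 19 -> []
enqueue(4) -> [4]
enqueue(3) -> [4, 3]
dequeue() returns 4 -> [3]
enqueue(23) -> [3, 23]
enqueue(25) -> [3, 23, 25]
dequeue() returns 3 -> [23, 25]
Final queue (front to back): [23, 25]


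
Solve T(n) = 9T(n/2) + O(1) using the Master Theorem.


a=9, b=2, c=0. log_2(9)=3.170 > c=0. Case 1: O(n^log_b(a)) = O(n^3.170)
Complexity: O(n^3.170)


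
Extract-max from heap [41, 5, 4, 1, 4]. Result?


Max = 41
Replace root with last, heapify down
Resulting heap: [5, 4, 4, 1]


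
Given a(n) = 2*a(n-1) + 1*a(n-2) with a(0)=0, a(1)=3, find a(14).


Build bottom-up:
...a(12)=41580, a(13)=100383, a(14)=2*100383+1*41580=242346


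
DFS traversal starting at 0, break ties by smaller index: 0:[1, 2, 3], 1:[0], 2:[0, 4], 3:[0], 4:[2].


DFS stack-based: start with [0]
Visit order: [0, 1, 2, 4, 3]


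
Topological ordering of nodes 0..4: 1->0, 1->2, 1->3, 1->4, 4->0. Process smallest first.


Kahn's algorithm, process smallest node first
Order: [1, 2, 3, 4, 0]


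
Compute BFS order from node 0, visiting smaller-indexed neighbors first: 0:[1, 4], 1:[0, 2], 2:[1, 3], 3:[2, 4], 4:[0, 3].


BFS queue: start with [0]
Visit order: [0, 1, 4, 2, 3]


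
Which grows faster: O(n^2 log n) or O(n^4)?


n^2 log n grows slower than quartic
O(n^2 log n) is asymptotically smaller; O(n^4) grows faster


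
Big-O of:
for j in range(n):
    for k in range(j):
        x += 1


Per nesting level: O(n) * O(n) [triangular over j] = O(n^2)
Complexity: O(n^2)


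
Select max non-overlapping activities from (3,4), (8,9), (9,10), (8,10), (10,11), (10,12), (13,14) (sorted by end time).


Greedy: pick earliest-ending, then skip overlaps.
Selected (5 activities): [(3, 4), (8, 9), (9, 10), (10, 11), (13, 14)]


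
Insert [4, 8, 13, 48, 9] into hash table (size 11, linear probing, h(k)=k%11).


Insertions: 4->slot 4; 8->slot 8; 13->slot 2; 48->slot 5; 9->slot 9
Table: [None, None, 13, None, 4, 48, None, None, 8, 9, None]


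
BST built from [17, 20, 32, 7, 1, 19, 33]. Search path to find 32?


BST root = 17
Search for 32: compare at each node
Path: [17, 20, 32]


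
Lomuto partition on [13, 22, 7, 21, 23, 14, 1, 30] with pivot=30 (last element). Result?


Elements <= 30 go left of pivot.
Result: [13, 22, 7, 21, 23, 14, 1, 30], pivot at index 7


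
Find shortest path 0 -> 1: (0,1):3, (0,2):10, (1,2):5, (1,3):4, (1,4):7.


Dijkstra from 0:
Distances: {0: 0, 1: 3, 2: 8, 3: 7, 4: 10}
Shortest distance to 1 = 3, path = [0, 1]


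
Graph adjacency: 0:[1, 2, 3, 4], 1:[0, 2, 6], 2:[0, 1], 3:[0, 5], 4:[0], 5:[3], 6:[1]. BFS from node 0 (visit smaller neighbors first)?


BFS queue: start with [0]
Visit order: [0, 1, 2, 3, 4, 6, 5]


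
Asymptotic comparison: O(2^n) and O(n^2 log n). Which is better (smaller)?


n^2 log n grows slower than exponential
O(n^2 log n) is asymptotically smaller; O(2^n) grows faster


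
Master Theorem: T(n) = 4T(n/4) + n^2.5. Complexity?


a=4, b=4, c=2.5. log_4(4)=1 < c=2.5. Case 3: O(n^c) = O(n^2.500)
Complexity: O(n^2.500)


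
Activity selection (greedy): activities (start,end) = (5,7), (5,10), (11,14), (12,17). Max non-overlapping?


Greedy: pick earliest-ending, then skip overlaps.
Selected (2 activities): [(5, 7), (11, 14)]


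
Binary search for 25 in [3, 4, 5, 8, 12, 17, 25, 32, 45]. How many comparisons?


Search for 25:
[0,8] mid=4 arr[4]=12
[5,8] mid=6 arr[6]=25
Total: 2 comparisons


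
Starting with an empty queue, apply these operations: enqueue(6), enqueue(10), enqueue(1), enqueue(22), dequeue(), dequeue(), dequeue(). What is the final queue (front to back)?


enqueue(6) -> [6]
enqueue(10) -> [6, 10]
enqueue(1) -> [6, 10, 1]
enqueue(22) -> [6, 10, 1, 22]
dequeue() returns 6 -> [10, 1, 22]
dequeue() returns 10 -> [1, 22]
dequeue() returns 1 -> [22]
Final queue (front to back): [22]


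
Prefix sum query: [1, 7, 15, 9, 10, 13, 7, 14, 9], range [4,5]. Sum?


Prefix sums: [0, 1, 8, 23, 32, 42, 55, 62, 76, 85]
Sum[4..5] = prefix[6] - prefix[4] = 55 - 32 = 23


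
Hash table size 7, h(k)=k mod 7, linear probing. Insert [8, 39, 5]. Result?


Insertions: 8->slot 1; 39->slot 4; 5->slot 5
Table: [None, 8, None, None, 39, 5, None]


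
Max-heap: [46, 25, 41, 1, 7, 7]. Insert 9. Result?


Append 9: [46, 25, 41, 1, 7, 7, 9]
Bubble up: no swaps needed
Result: [46, 25, 41, 1, 7, 7, 9]


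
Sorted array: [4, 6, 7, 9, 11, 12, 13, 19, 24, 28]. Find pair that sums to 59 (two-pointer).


Two pointers: lo=0, hi=9
No pair sums to 59


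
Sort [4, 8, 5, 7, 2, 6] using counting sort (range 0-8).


Count array: [0, 0, 1, 0, 1, 1, 1, 1, 1]
Reconstruct: [2, 4, 5, 6, 7, 8]


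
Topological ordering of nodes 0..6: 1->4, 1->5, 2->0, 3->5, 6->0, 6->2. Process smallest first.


Kahn's algorithm, process smallest node first
Order: [1, 3, 4, 5, 6, 2, 0]


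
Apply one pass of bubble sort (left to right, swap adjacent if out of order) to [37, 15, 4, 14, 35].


After one pass: [15, 4, 14, 35, 37]
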